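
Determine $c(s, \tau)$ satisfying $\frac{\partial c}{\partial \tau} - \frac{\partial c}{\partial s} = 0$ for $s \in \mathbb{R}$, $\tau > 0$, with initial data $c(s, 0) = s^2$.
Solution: By characteristics ($ds/d\tau = -1$), $c(s,\tau) = f(s + \tau)$ with $f = c( \cdot , 0)$.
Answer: $c(s, \tau) = \tau^2 + 2 \tau s + s^2$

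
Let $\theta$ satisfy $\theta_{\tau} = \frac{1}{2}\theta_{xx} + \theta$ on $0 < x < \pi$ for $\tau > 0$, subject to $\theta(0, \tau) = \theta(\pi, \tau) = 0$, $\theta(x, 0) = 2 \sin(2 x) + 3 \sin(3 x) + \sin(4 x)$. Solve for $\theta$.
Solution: Substitute $\theta = e^{\tau}u$.
Then $\theta_{\tau} = e^{\tau}(u_{\tau} + u)$, $\theta_{xx} = e^{\tau}u_{xx}$; substituting and dividing by $e^{\tau}$, the lower-order terms cancel: $u_{\tau} = \frac{1}{2}u_{xx}$ (standard heat equation).
Data for $u$: $u(x,0) = \theta(x,0) = 2 \sin(2 x) + 3 \sin(3 x) + \sin(4 x)$. The boundary conditions carry over: $u(0,\tau) = u(\pi,\tau) = 0$.
Separating variables: $u = \sum c_n e^{-n^2\tau/2} \sin(nx)$. From $u(x,0) = 2 \sin(2 x) + 3 \sin(3 x) + \sin(4 x)$: $c_2=2, c_3=3, c_4=1$.
So $u(x,\tau) = 2 e^{-2 \tau} \sin(2 x) + e^{-8 \tau} \sin(4 x) + 3 e^{-9 \tau/2} \sin(3 x)$, and $\theta(x,\tau) = e^{\tau}u(x,\tau)$.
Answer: $\theta(x, \tau) = 2 e^{-\tau} \sin(2 x) + e^{-7 \tau} \sin(4 x) + 3 e^{-7 \tau/2} \sin(3 x)$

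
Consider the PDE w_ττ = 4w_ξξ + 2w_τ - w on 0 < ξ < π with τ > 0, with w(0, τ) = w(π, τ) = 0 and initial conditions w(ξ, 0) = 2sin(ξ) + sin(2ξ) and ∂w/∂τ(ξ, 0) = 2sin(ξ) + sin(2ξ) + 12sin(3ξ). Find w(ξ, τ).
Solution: Substitute w = exp(τ)u.
Then w_τ = exp(τ)(u_τ + u), w_ττ = exp(τ)(u_ττ + 2u_τ + u), w_ξξ = exp(τ)u_ξξ; substituting and dividing by exp(τ), the lower-order terms cancel: u_ττ = 4u_ξξ (standard wave equation).
Data for u: u(ξ,0) = w(ξ,0) = 2sin(ξ) + sin(2ξ); u_τ(ξ,0) = w_τ(ξ,0) - w(ξ,0) = 12sin(3ξ). The boundary conditions carry over: u(0,τ) = u(π,τ) = 0.
Separating variables: u = Σ [A_n cos(ω_n τ) + B_n sin(ω_n τ)] sin(nξ), ω_n = 2n. From ICs (B_n = velocity coefficient / ω_n): A_1=2, A_2=1, B_3=2.
So u(ξ,τ) = 2sin(ξ)cos(2τ) + sin(2ξ)cos(4τ) + 2sin(3ξ)sin(6τ), and w(ξ,τ) = exp(τ)u(ξ,τ).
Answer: w(ξ, τ) = 2exp(τ)sin(ξ)cos(2τ) + exp(τ)sin(2ξ)cos(4τ) + 2exp(τ)sin(3ξ)sin(6τ)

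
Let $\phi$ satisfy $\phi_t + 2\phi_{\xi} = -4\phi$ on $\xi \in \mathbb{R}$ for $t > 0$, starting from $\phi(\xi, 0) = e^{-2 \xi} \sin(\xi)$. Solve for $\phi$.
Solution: Substitute $\phi = e^{-2\xi}u$, i.e. $u = e^{2\xi}\phi$.
By the product rule, $\phi_{\xi} = e^{-2\xi}(u_{\xi} - 2u)$, $\phi_t = e^{-2\xi}u_t$.
Substituting into the PDE and dividing by $e^{-2\xi}$: $u_t + 2(u_{\xi} - 2u) = -4u$.
The lower-order terms cancel, leaving the standard advection equation $u_t + 2u_{\xi} = 0$.
Initial data for $u$: $u(\xi,0) = e^{2\xi}\phi(\xi,0) = \sin(\xi)$.
Solve for $u$:
  By method of characteristics (waves move right with speed 2):
  Along characteristics $\xi - 2t =$ const, $u$ is constant, so $u(\xi,t) = f(\xi - 2t)$ with $f = u( \cdot , 0)$.
Hence $u(\xi,t) = - \sin(2 t - \xi)$.
Transform back: $\phi(\xi,t) = e^{-2\xi}u(\xi,t)$.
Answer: $\phi(\xi, t) = e^{-2 \xi} \sin(\xi - 2 t)$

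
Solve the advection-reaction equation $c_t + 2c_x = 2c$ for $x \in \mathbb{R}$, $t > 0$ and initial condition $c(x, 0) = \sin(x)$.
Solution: Substitute $c = e^{2t}u$.
Then $c_t = e^{2t}(u_t + 2u)$, $c_x = e^{2t}u_x$; substituting and dividing by $e^{2t}$, the lower-order terms cancel: $u_t + 2u_x = 0$ (standard advection equation).
Data for $u$: $u(x,0) = c(x,0) = \sin(x)$.
By characteristics ($dx/dt = 2$), $u(x,t) = f(x - 2t)$ with $f = u( \cdot , 0)$.
So $u(x,t) = - \sin(2 t - x)$, and $c(x,t) = e^{2t}u(x,t)$.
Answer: $c(x, t) = - e^{2 t} \sin(2 t - x)$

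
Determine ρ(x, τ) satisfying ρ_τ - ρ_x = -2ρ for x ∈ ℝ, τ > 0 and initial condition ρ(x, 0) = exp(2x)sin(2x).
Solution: Substitute ρ = exp(2x)u.
Then ρ_x = exp(2x)(u_x + 2u), ρ_τ = exp(2x)u_τ; substituting and dividing by exp(2x), the lower-order terms cancel: u_τ - u_x = 0 (standard advection equation).
Data for u: u(x,0) = exp(-2x)ρ(x,0) = sin(2x).
By characteristics (dx/dτ = -1), u(x,τ) = f(x + τ) with f = u(·, 0).
So u(x,τ) = sin(2x + 2τ), and ρ(x,τ) = exp(2x)u(x,τ).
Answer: ρ(x, τ) = exp(2x)sin(2x + 2τ)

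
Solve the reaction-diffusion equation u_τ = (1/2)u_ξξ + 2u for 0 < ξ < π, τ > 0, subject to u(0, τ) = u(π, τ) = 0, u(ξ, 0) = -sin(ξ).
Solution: Substitute u = exp(2τ)w.
Then u_τ = exp(2τ)(w_τ + 2w), u_ξξ = exp(2τ)w_ξξ; substituting and dividing by exp(2τ), the lower-order terms cancel: w_τ = (1/2)w_ξξ (standard heat equation).
Data for w: w(ξ,0) = u(ξ,0) = -sin(ξ). The boundary conditions carry over: w(0,τ) = w(π,τ) = 0.
Separating variables: w = Σ c_n exp(-n²τ/2) sin(nξ). From w(ξ,0) = -sin(ξ): c_1=-1.
So w(ξ,τ) = -exp(-τ/2)sin(ξ), and u(ξ,τ) = exp(2τ)w(ξ,τ).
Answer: u(ξ, τ) = -exp(3τ/2)sin(ξ)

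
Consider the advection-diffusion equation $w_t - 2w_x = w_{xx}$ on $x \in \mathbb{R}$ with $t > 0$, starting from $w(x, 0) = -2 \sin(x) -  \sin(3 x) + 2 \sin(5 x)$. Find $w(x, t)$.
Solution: Change to a moving frame: let $\eta = x + 2t$, $\sigma = t$ and write $w(x,t) = u(\eta,\sigma)$.
By the chain rule $w_t = u_{\sigma} + 2u_{\eta}$, $w_x = u_{\eta}$, $w_{xx} = u_{\eta\eta}$.
Then $w_t - 2w_x = u_{\sigma}$: the advection term cancels and the PDE becomes the heat equation $u_{\sigma} = u_{\eta\eta}$ on $\eta \in \mathbb{R}$.
Initial data: $u(\eta,0) = w(\eta,0) = -2 \sin(\eta) - \sin(3 \eta) + 2 \sin(5 \eta)$.
On $\eta \in \mathbb{R}$ each mode satisfies $(\sin(n\eta))'' = -n^2 \sin(n\eta)$, so $e^{-n^2\sigma} \sin(n\eta)$ solves the heat equation; by superposition $u(\eta,\sigma) = \sum c_n e^{-n^2\sigma} \sin(n\eta)$.
Reading off the coefficients: $c_1=-2, c_3=-1, c_5=2$, so $u(\eta,\sigma) = -2 e^{-\sigma} \sin(\eta) - e^{-9 \sigma} \sin(3 \eta) + 2 e^{-25 \sigma} \sin(5 \eta)$.
Substituting back $\eta = x + 2t$, $\sigma = t$: $w(x,t) = u(x + 2t, t)$.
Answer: $w(x, t) = -2 e^{-t} \sin(2 t + x) -  e^{-9 t} \sin(6 t + 3 x) + 2 e^{-25 t} \sin(10 t + 5 x)$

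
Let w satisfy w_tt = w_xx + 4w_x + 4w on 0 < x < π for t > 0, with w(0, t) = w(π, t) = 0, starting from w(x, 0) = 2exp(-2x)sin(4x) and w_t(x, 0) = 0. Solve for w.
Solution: Substitute w = exp(-2x)u.
Then w_x = exp(-2x)(u_x - 2u), w_xx = exp(-2x)(u_xx - 4u_x + 4u), w_tt = exp(-2x)u_tt; substituting and dividing by exp(-2x), the lower-order terms cancel: u_tt = u_xx (standard wave equation).
Data for u: u(x,0) = exp(2x)w(x,0) = 2sin(4x); u_t(x,0) = exp(2x)w_t(x,0) = 0. The boundary conditions carry over: u(0,t) = u(π,t) = 0.
Separating variables: u = Σ [A_n cos(ω_n t) + B_n sin(ω_n t)] sin(nx), ω_n = n. From ICs: A_4=2.
So u(x,t) = 2sin(4x)cos(4t), and w(x,t) = exp(-2x)u(x,t).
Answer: w(x, t) = 2exp(-2x)sin(4x)cos(4t)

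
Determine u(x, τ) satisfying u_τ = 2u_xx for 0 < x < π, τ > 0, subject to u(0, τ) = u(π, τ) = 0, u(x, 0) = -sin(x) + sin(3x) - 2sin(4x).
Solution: Using separation of variables u = X(x)T(τ):
Eigenfunctions: sin(nx), n = 1, 2, 3, ...
General solution: u(x, τ) = Σ c_n sin(nx) exp(-2n² τ)
Matching u(x,0) = -sin(x) + sin(3x) - 2sin(4x) term by term: c_1=-1, c_3=1, c_4=-2.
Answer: u(x, τ) = -exp(-2τ)sin(x) + exp(-18τ)sin(3x) - 2exp(-32τ)sin(4x)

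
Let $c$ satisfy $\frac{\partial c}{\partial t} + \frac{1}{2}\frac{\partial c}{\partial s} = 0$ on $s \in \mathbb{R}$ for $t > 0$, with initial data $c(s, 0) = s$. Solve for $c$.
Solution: By method of characteristics (waves move right with speed 1/2):
Along characteristics $s - \frac{1}{2}t =$ const, $c$ is constant, so $c(s,t) = f(s - \frac{1}{2}t)$ with $f = c( \cdot , 0)$.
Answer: $c(s, t) = s - \frac{1}{2} t$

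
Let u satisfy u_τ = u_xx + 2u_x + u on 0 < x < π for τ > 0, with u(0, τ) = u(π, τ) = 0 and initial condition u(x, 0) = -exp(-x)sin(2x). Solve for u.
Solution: Substitute u = exp(-x)w, i.e. w = exp(x)u.
By the product rule, u_x = exp(-x)(w_x - w), u_xx = exp(-x)(w_xx - 2w_x + w), u_τ = exp(-x)w_τ.
Substituting into the PDE and dividing by exp(-x): w_τ = (w_xx - 2w_x + w) + 2(w_x - w) + w.
The lower-order terms cancel, leaving the standard heat equation w_τ = w_xx.
Initial data for w: w(x,0) = exp(x)u(x,0) = -sin(2x). The boundary conditions carry over: w(0,τ) = w(π,τ) = 0.
Solve for w:
  Using separation of variables w = X(x)T(τ):
  Eigenfunctions: sin(nx), n = 1, 2, 3, ...
  General solution: w(x, τ) = Σ c_n sin(nx) exp(-n² τ)
  Matching w(x,0) = -sin(2x) term by term: c_2=-1.
Hence w(x,τ) = -exp(-4τ)sin(2x).
Transform back: u(x,τ) = exp(-x)w(x,τ).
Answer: u(x, τ) = -exp(-x)exp(-4τ)sin(2x)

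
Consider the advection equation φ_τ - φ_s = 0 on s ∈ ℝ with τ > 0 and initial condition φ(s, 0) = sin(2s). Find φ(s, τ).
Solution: By method of characteristics (waves move left with speed 1):
Along characteristics s + τ = const, φ is constant, so φ(s,τ) = f(s + τ) with f = φ(·, 0).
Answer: φ(s, τ) = sin(2s + 2τ)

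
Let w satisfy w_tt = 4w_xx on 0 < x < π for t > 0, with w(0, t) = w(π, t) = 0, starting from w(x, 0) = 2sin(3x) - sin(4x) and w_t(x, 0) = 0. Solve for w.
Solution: Using separation of variables w = X(x)T(t):
Eigenfunctions: sin(nx), n = 1, 2, 3, ...
General solution: w(x, t) = Σ [A_n cos(2n t) + B_n sin(2n t)] sin(nx)
From w(x,0) = 2sin(3x) - sin(4x): A_3=2, A_4=-1. From w_t(x,0) = 0: all B_n = 0.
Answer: w(x, t) = 2sin(3x)cos(6t) - sin(4x)cos(8t)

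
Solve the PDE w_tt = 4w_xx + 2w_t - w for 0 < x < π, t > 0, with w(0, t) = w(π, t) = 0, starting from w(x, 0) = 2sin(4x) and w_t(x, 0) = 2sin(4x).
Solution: Substitute w = exp(t)u, i.e. u = exp(-t)w.
By the product rule, w_t = exp(t)(u_t + u), w_tt = exp(t)(u_tt + 2u_t + u), w_xx = exp(t)u_xx.
Substituting into the PDE and dividing by exp(t): u_tt + 2u_t + u = 4u_xx + 2(u_t + u) - u.
The lower-order terms cancel, leaving the standard wave equation u_tt = 4u_xx.
Initial data for u: u(x,0) = w(x,0) = 2sin(4x); u_t(x,0) = w_t(x,0) - w(x,0) = 0. The boundary conditions carry over: u(0,t) = u(π,t) = 0.
Solve for u:
  Using separation of variables u = X(x)T(t):
  Eigenfunctions: sin(nx), n = 1, 2, 3, ...
  General solution: u(x, t) = Σ [A_n cos(2n t) + B_n sin(2n t)] sin(nx)
  From u(x,0) = 2sin(4x): A_4=2. From u_t(x,0) = 0: all B_n = 0.
Hence u(x,t) = 2sin(4x)cos(8t).
Transform back: w(x,t) = exp(t)u(x,t).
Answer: w(x, t) = 2exp(t)sin(4x)cos(8t)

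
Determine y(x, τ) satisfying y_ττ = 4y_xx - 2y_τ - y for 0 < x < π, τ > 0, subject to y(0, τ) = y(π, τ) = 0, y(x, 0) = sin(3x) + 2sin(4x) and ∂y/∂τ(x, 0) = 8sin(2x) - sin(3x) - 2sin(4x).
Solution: Substitute y = exp(-τ)u, i.e. u = exp(τ)y.
By the product rule, y_τ = exp(-τ)(u_τ - u), y_ττ = exp(-τ)(u_ττ - 2u_τ + u), y_xx = exp(-τ)u_xx.
Substituting into the PDE and dividing by exp(-τ): u_ττ - 2u_τ + u = 4u_xx - 2(u_τ - u) - u.
The lower-order terms cancel, leaving the standard wave equation u_ττ = 4u_xx.
Initial data for u: u(x,0) = y(x,0) = sin(3x) + 2sin(4x); u_τ(x,0) = y_τ(x,0) + y(x,0) = 8sin(2x). The boundary conditions carry over: u(0,τ) = u(π,τ) = 0.
Solve for u:
  Using separation of variables u = X(x)T(τ):
  Eigenfunctions: sin(nx), n = 1, 2, 3, ...
  General solution: u(x, τ) = Σ [A_n cos(2n τ) + B_n sin(2n τ)] sin(nx)
  From u(x,0) = sin(3x) + 2sin(4x): A_3=1, A_4=2. From u_τ(x,0) = 8sin(2x), using u_τ(x,0) = Σ ω_n B_n sin(nx) with ω_n = 2n: B_2 = 8/4 = 2.
Hence u(x,τ) = 2sin(2x)sin(4τ) + sin(3x)cos(6τ) + 2sin(4x)cos(8τ).
Transform back: y(x,τ) = exp(-τ)u(x,τ).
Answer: y(x, τ) = 2exp(-τ)sin(2x)sin(4τ) + exp(-τ)sin(3x)cos(6τ) + 2exp(-τ)sin(4x)cos(8τ)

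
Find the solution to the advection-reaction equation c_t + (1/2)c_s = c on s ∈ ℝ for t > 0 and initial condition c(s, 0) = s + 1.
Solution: Substitute c = exp(t)u.
Then c_t = exp(t)(u_t + u), c_s = exp(t)u_s; substituting and dividing by exp(t), the lower-order terms cancel: u_t + (1/2)u_s = 0 (standard advection equation).
Data for u: u(s,0) = c(s,0) = s + 1.
By characteristics (ds/dt = 1/2), u(s,t) = f(s - (1/2)t) with f = u(·, 0).
So u(s,t) = s - (1/2)t + 1, and c(s,t) = exp(t)u(s,t).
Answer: c(s, t) = sexp(t) - (1/2)texp(t) + exp(t)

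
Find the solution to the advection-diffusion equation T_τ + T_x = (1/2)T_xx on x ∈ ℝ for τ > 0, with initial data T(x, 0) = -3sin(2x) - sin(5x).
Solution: Change to a moving frame: let η = x - τ, σ = τ and write T(x,τ) = u(η,σ).
By the chain rule T_τ = u_σ - u_η, T_x = u_η, T_xx = u_ηη.
Then T_τ + T_x = u_σ: the advection term cancels and the PDE becomes the heat equation u_σ = (1/2)u_ηη on η ∈ ℝ.
Initial data: u(η,0) = T(η,0) = -3sin(2η) - sin(5η).
On η ∈ ℝ each mode satisfies (sin(nη))″ = -n² sin(nη), so exp(-n²σ/2) sin(nη) solves the heat equation; by superposition u(η,σ) = Σ c_n exp(-n²σ/2) sin(nη).
Reading off the coefficients: c_2=-3, c_5=-1, so u(η,σ) = -3exp(-2σ)sin(2η) - exp(-25σ/2)sin(5η).
Substituting back η = x - τ, σ = τ: T(x,τ) = u(x - τ, τ).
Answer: T(x, τ) = -3exp(-2τ)sin(2x - 2τ) - exp(-25τ/2)sin(5x - 5τ)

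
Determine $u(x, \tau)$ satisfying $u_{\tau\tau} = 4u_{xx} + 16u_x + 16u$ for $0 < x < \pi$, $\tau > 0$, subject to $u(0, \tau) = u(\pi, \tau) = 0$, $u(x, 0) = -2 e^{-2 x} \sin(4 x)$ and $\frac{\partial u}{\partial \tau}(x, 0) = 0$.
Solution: Substitute $u = e^{-2x}w$, i.e. $w = e^{2x}u$.
By the product rule, $u_x = e^{-2x}(w_x - 2w)$, $u_{xx} = e^{-2x}(w_{xx} - 4w_x + 4w)$, $u_{\tau\tau} = e^{-2x}w_{\tau\tau}$.
Substituting into the PDE and dividing by $e^{-2x}$: $w_{\tau\tau} = 4(w_{xx} - 4w_x + 4w) + 16(w_x - 2w) + 16w$.
The lower-order terms cancel, leaving the standard wave equation $w_{\tau\tau} = 4w_{xx}$.
Initial data for $w$: $w(x,0) = e^{2x}u(x,0) = -2 \sin(4 x)$; $w_{\tau}(x,0) = e^{2x}u_{\tau}(x,0) = 0$. The boundary conditions carry over: $w(0,\tau) = w(\pi,\tau) = 0$.
Solve for $w$:
  Using separation of variables $w = X(x)T(\tau)$:
  Eigenfunctions: $\sin(nx)$, $n = 1, 2, 3, \ldots$
  General solution: $w(x, \tau) = \sum [A_n \cos(2n \tau) + B_n \sin(2n \tau)] \sin(nx)$
  From $w(x,0) = -2 \sin(4 x)$: $A_4=-2$. From $w_{\tau}(x,0) = 0$: all $B_n = 0$.
Hence $w(x,\tau) = -2 \sin(4 x) \cos(8 \tau)$.
Transform back: $u(x,\tau) = e^{-2x}w(x,\tau)$.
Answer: $u(x, \tau) = -2 e^{-2 x} \sin(4 x) \cos(8 \tau)$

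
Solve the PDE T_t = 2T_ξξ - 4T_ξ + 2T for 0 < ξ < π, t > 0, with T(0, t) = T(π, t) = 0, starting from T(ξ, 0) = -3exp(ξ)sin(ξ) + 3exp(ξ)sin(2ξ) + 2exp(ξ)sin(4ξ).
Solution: Substitute T = exp(ξ)u.
Then T_ξ = exp(ξ)(u_ξ + u), T_ξξ = exp(ξ)(u_ξξ + 2u_ξ + u), T_t = exp(ξ)u_t; substituting and dividing by exp(ξ), the lower-order terms cancel: u_t = 2u_ξξ (standard heat equation).
Data for u: u(ξ,0) = exp(-ξ)T(ξ,0) = -3sin(ξ) + 3sin(2ξ) + 2sin(4ξ). The boundary conditions carry over: u(0,t) = u(π,t) = 0.
Separating variables: u = Σ c_n exp(-2n²t) sin(nξ). From u(ξ,0) = -3sin(ξ) + 3sin(2ξ) + 2sin(4ξ): c_1=-3, c_2=3, c_4=2.
So u(ξ,t) = -3exp(-2t)sin(ξ) + 3exp(-8t)sin(2ξ) + 2exp(-32t)sin(4ξ), and T(ξ,t) = exp(ξ)u(ξ,t).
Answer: T(ξ, t) = -3exp(-2t)exp(ξ)sin(ξ) + 3exp(-8t)exp(ξ)sin(2ξ) + 2exp(-32t)exp(ξ)sin(4ξ)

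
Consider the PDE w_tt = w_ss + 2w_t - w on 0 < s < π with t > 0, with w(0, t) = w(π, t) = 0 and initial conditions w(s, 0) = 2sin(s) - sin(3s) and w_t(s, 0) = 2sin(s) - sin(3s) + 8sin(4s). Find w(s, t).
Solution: Substitute w = exp(t)u.
Then w_t = exp(t)(u_t + u), w_tt = exp(t)(u_tt + 2u_t + u), w_ss = exp(t)u_ss; substituting and dividing by exp(t), the lower-order terms cancel: u_tt = u_ss (standard wave equation).
Data for u: u(s,0) = w(s,0) = 2sin(s) - sin(3s); u_t(s,0) = w_t(s,0) - w(s,0) = 8sin(4s). The boundary conditions carry over: u(0,t) = u(π,t) = 0.
Separating variables: u = Σ [A_n cos(ω_n t) + B_n sin(ω_n t)] sin(ns), ω_n = n. From ICs (B_n = velocity coefficient / ω_n): A_1=2, A_3=-1, B_4=2.
So u(s,t) = 2sin(s)cos(t) - sin(3s)cos(3t) + 2sin(4s)sin(4t), and w(s,t) = exp(t)u(s,t).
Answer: w(s, t) = 2exp(t)sin(s)cos(t) - exp(t)sin(3s)cos(3t) + 2exp(t)sin(4s)sin(4t)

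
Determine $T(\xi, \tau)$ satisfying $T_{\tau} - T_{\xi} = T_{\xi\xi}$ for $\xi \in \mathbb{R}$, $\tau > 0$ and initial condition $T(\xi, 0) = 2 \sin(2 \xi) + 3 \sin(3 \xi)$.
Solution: Moving frame: $\eta = \xi + \tau$, $\sigma = \tau$, $T = u(\eta,\sigma)$, so $T_{\tau} = u_{\sigma} + u_{\eta}$ and $T_{\xi\xi} = u_{\eta\eta}$.
Hence $T_{\tau} - T_{\xi} = u_{\sigma}$ and the PDE becomes the heat equation $u_{\sigma} = u_{\eta\eta}$ on $\eta \in \mathbb{R}$.
Initial data: $u(\eta,0) = T(\eta,0) = 2 \sin(2 \eta) + 3 \sin(3 \eta)$. Each mode $\sin(n\eta)$ decays as $e^{-n^2\sigma}$ on $\mathbb{R}$, so $u(\eta,\sigma) = \sum c_n e^{-n^2\sigma} \sin(n\eta)$ with $c_2=2, c_3=3$: $u(\eta,\sigma) = 2 e^{-4 \sigma} \sin(2 \eta) + 3 e^{-9 \sigma} \sin(3 \eta)$.
Substituting back: $T(\xi,\tau) = u(\xi + \tau, \tau)$.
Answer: $T(\xi, \tau) = 2 e^{-4 \tau} \sin(2 \tau + 2 \xi) + 3 e^{-9 \tau} \sin(3 \tau + 3 \xi)$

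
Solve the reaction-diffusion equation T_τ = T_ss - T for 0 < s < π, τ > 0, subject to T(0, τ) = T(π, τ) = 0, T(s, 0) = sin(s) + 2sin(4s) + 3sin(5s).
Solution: Substitute T = exp(-τ)u, i.e. u = exp(τ)T.
By the product rule, T_τ = exp(-τ)(u_τ - u), T_ss = exp(-τ)u_ss.
Substituting into the PDE and dividing by exp(-τ): u_τ - u = u_ss - u.
The lower-order terms cancel, leaving the standard heat equation u_τ = u_ss.
Initial data for u: u(s,0) = T(s,0) = sin(s) + 2sin(4s) + 3sin(5s). The boundary conditions carry over: u(0,τ) = u(π,τ) = 0.
Solve for u:
  Using separation of variables u = X(s)G(τ):
  Eigenfunctions: sin(ns), n = 1, 2, 3, ...
  General solution: u(s, τ) = Σ c_n sin(ns) exp(-n² τ)
  Matching u(s,0) = sin(s) + 2sin(4s) + 3sin(5s) term by term: c_1=1, c_4=2, c_5=3.
Hence u(s,τ) = exp(-τ)sin(s) + 2exp(-16τ)sin(4s) + 3exp(-25τ)sin(5s).
Transform back: T(s,τ) = exp(-τ)u(s,τ).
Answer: T(s, τ) = exp(-2τ)sin(s) + 2exp(-17τ)sin(4s) + 3exp(-26τ)sin(5s)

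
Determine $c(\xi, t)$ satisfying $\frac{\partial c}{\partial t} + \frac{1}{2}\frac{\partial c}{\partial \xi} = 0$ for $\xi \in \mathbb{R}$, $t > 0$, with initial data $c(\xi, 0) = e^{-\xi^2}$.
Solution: By method of characteristics (waves move right with speed 1/2):
Along characteristics $\xi - \frac{1}{2}t =$ const, $c$ is constant, so $c(\xi,t) = f(\xi - \frac{1}{2}t)$ with $f = c( \cdot , 0)$.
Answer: $c(\xi, t) = e^{-(\xi - t/2)^2}$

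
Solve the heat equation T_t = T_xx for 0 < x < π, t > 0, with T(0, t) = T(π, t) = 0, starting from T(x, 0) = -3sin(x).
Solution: Separating variables: T = Σ c_n exp(-n²t) sin(nx). From T(x,0) = -3sin(x): c_1=-3.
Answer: T(x, t) = -3exp(-t)sin(x)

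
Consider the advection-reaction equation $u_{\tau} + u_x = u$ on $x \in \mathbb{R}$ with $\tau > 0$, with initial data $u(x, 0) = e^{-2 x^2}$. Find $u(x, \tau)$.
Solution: Substitute $u = e^{\tau}w$, i.e. $w = e^{-\tau}u$.
By the product rule, $u_{\tau} = e^{\tau}(w_{\tau} + w)$, $u_x = e^{\tau}w_x$.
Substituting into the PDE and dividing by $e^{\tau}$: $w_{\tau} + w + w_x = w$.
The lower-order terms cancel, leaving the standard advection equation $w_{\tau} + w_x = 0$.
Initial data for $w$: $w(x,0) = u(x,0) = e^{-2 x^2}$.
Solve for $w$:
  By method of characteristics (waves move right with speed 1):
  Along characteristics $x - \tau =$ const, $w$ is constant, so $w(x,\tau) = f(x - \tau)$ with $f = w( \cdot , 0)$.
Hence $w(x,\tau) = e^{-2 (x - \tau)^2}$.
Transform back: $u(x,\tau) = e^{\tau}w(x,\tau)$.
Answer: $u(x, \tau) = e^{\tau} e^{-2 (-\tau + x)^2}$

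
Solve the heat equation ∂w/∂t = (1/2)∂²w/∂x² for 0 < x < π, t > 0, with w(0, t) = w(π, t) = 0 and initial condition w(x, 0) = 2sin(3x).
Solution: Separating variables: w = Σ c_n exp(-n²t/2) sin(nx). From w(x,0) = 2sin(3x): c_3=2.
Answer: w(x, t) = 2exp(-9t/2)sin(3x)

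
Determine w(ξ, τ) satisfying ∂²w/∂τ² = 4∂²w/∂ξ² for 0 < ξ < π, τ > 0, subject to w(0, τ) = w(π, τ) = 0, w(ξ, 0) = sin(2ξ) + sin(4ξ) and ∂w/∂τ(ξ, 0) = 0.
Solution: Using separation of variables w = X(ξ)T(τ):
Eigenfunctions: sin(nξ), n = 1, 2, 3, ...
General solution: w(ξ, τ) = Σ [A_n cos(2n τ) + B_n sin(2n τ)] sin(nξ)
From w(ξ,0) = sin(2ξ) + sin(4ξ): A_2=1, A_4=1. From w_τ(ξ,0) = 0: all B_n = 0.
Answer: w(ξ, τ) = sin(2ξ)cos(4τ) + sin(4ξ)cos(8τ)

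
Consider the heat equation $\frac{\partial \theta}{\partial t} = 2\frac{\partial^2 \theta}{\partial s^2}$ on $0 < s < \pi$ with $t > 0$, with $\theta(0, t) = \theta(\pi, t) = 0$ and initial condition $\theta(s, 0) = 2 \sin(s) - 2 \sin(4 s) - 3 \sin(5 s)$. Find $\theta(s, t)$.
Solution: Separating variables: $\theta = \sum c_n e^{-2n^2t} \sin(ns)$. From $\theta(s,0) = 2 \sin(s) - 2 \sin(4 s) - 3 \sin(5 s)$: $c_1=2, c_4=-2, c_5=-3$.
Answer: $\theta(s, t) = 2 e^{-2 t} \sin(s) - 2 e^{-32 t} \sin(4 s) - 3 e^{-50 t} \sin(5 s)$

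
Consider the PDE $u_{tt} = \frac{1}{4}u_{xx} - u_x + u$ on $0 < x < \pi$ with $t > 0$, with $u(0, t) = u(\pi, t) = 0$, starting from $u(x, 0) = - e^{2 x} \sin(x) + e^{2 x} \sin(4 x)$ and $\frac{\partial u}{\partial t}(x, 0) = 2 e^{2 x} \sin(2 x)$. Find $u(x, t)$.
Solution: Substitute $u = e^{2x}w$, i.e. $w = e^{-2x}u$.
By the product rule, $u_x = e^{2x}(w_x + 2w)$, $u_{xx} = e^{2x}(w_{xx} + 4w_x + 4w)$, $u_{tt} = e^{2x}w_{tt}$.
Substituting into the PDE and dividing by $e^{2x}$: $w_{tt} = \frac{1}{4}(w_{xx} + 4w_x + 4w) - (w_x + 2w) + w$.
The lower-order terms cancel, leaving the standard wave equation $w_{tt} = \frac{1}{4}w_{xx}$.
Initial data for $w$: $w(x,0) = e^{-2x}u(x,0) = - \sin(x) + \sin(4 x)$; $w_t(x,0) = e^{-2x}u_t(x,0) = 2 \sin(2 x)$. The boundary conditions carry over: $w(0,t) = w(\pi,t) = 0$.
Solve for $w$:
  Using separation of variables $w = X(x)T(t)$:
  Eigenfunctions: $\sin(nx)$, $n = 1, 2, 3, \ldots$
  General solution: $w(x, t) = \sum [A_n \cos(n t/2) + B_n \sin(n t/2)] \sin(nx)$
  From $w(x,0) = - \sin(x) + \sin(4 x)$: $A_1=-1, A_4=1$. From $w_t(x,0) = 2 \sin(2 x)$, using $w_t(x,0) = \sum \omega_n B_n \sin(nx)$ with $\omega_n = n/2$: $B_2 = 2/1 = 2$.
Hence $w(x,t) = 2 \sin(t) \sin(2 x) - \sin(x) \cos(t/2) + \sin(4 x) \cos(2 t)$.
Transform back: $u(x,t) = e^{2x}w(x,t)$.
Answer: $u(x, t) = 2 e^{2 x} \sin(t) \sin(2 x) -  e^{2 x} \sin(x) \cos(t/2) + e^{2 x} \sin(4 x) \cos(2 t)$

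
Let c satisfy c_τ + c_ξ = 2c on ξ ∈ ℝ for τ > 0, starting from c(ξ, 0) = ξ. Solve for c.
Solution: Substitute c = exp(2τ)u, i.e. u = exp(-2τ)c.
By the product rule, c_τ = exp(2τ)(u_τ + 2u), c_ξ = exp(2τ)u_ξ.
Substituting into the PDE and dividing by exp(2τ): u_τ + 2u + u_ξ = 2u.
The lower-order terms cancel, leaving the standard advection equation u_τ + u_ξ = 0.
Initial data for u: u(ξ,0) = c(ξ,0) = ξ.
Solve for u:
  By method of characteristics (waves move right with speed 1):
  Along characteristics ξ - τ = const, u is constant, so u(ξ,τ) = f(ξ - τ) with f = u(·, 0).
Hence u(ξ,τ) = ξ - τ.
Transform back: c(ξ,τ) = exp(2τ)u(ξ,τ).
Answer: c(ξ, τ) = ξexp(2τ) - τexp(2τ)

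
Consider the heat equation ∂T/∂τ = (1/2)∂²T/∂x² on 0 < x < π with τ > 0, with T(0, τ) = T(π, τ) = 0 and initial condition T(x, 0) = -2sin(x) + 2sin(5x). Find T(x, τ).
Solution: Separating variables: T = Σ c_n exp(-n²τ/2) sin(nx). From T(x,0) = -2sin(x) + 2sin(5x): c_1=-2, c_5=2.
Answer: T(x, τ) = -2exp(-τ/2)sin(x) + 2exp(-25τ/2)sin(5x)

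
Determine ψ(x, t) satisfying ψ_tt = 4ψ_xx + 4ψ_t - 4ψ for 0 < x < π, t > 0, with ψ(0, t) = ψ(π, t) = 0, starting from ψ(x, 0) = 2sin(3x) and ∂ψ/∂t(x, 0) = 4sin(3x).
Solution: Substitute ψ = exp(2t)u, i.e. u = exp(-2t)ψ.
By the product rule, ψ_t = exp(2t)(u_t + 2u), ψ_tt = exp(2t)(u_tt + 4u_t + 4u), ψ_xx = exp(2t)u_xx.
Substituting into the PDE and dividing by exp(2t): u_tt + 4u_t + 4u = 4u_xx + 4(u_t + 2u) - 4u.
The lower-order terms cancel, leaving the standard wave equation u_tt = 4u_xx.
Initial data for u: u(x,0) = ψ(x,0) = 2sin(3x); u_t(x,0) = ψ_t(x,0) - 2ψ(x,0) = 0. The boundary conditions carry over: u(0,t) = u(π,t) = 0.
Solve for u:
  Using separation of variables u = X(x)T(t):
  Eigenfunctions: sin(nx), n = 1, 2, 3, ...
  General solution: u(x, t) = Σ [A_n cos(2n t) + B_n sin(2n t)] sin(nx)
  From u(x,0) = 2sin(3x): A_3=2. From u_t(x,0) = 0: all B_n = 0.
Hence u(x,t) = 2sin(3x)cos(6t).
Transform back: ψ(x,t) = exp(2t)u(x,t).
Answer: ψ(x, t) = 2exp(2t)sin(3x)cos(6t)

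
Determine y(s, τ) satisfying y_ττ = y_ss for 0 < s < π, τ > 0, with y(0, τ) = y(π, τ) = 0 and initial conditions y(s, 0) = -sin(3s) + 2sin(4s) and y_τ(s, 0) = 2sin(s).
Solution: Separating variables: y = Σ [A_n cos(ω_n τ) + B_n sin(ω_n τ)] sin(ns), ω_n = n. From ICs (B_n = velocity coefficient / ω_n): A_3=-1, A_4=2, B_1=2.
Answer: y(s, τ) = 2sin(s)sin(τ) - sin(3s)cos(3τ) + 2sin(4s)cos(4τ)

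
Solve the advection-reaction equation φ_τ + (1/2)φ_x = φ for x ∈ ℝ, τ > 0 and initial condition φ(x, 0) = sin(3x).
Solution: Substitute φ = exp(τ)u, i.e. u = exp(-τ)φ.
By the product rule, φ_τ = exp(τ)(u_τ + u), φ_x = exp(τ)u_x.
Substituting into the PDE and dividing by exp(τ): u_τ + u + (1/2)u_x = u.
The lower-order terms cancel, leaving the standard advection equation u_τ + (1/2)u_x = 0.
Initial data for u: u(x,0) = φ(x,0) = sin(3x).
Solve for u:
  By method of characteristics (waves move right with speed 1/2):
  Along characteristics x - (1/2)τ = const, u is constant, so u(x,τ) = f(x - (1/2)τ) with f = u(·, 0).
Hence u(x,τ) = sin(3x - 3τ/2).
Transform back: φ(x,τ) = exp(τ)u(x,τ).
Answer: φ(x, τ) = exp(τ)sin(3x - 3τ/2)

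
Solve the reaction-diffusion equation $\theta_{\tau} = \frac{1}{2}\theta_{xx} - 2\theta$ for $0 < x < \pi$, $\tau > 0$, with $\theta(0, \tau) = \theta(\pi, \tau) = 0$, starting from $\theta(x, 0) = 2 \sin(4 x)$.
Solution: Substitute $\theta = e^{-2\tau}u$.
Then $\theta_{\tau} = e^{-2\tau}(u_{\tau} - 2u)$, $\theta_{xx} = e^{-2\tau}u_{xx}$; substituting and dividing by $e^{-2\tau}$, the lower-order terms cancel: $u_{\tau} = \frac{1}{2}u_{xx}$ (standard heat equation).
Data for $u$: $u(x,0) = \theta(x,0) = 2 \sin(4 x)$. The boundary conditions carry over: $u(0,\tau) = u(\pi,\tau) = 0$.
Separating variables: $u = \sum c_n e^{-n^2\tau/2} \sin(nx)$. From $u(x,0) = 2 \sin(4 x)$: $c_4=2$.
So $u(x,\tau) = 2 e^{-8 \tau} \sin(4 x)$, and $\theta(x,\tau) = e^{-2\tau}u(x,\tau)$.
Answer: $\theta(x, \tau) = 2 e^{-10 \tau} \sin(4 x)$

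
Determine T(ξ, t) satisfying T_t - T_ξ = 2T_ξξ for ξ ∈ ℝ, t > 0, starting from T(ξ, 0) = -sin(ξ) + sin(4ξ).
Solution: Moving frame: η = ξ + t, σ = t, T = u(η,σ), so T_t = u_σ + u_η and T_ξξ = u_ηη.
Hence T_t - T_ξ = u_σ and the PDE becomes the heat equation u_σ = 2u_ηη on η ∈ ℝ.
Initial data: u(η,0) = T(η,0) = -sin(η) + sin(4η). Each mode sin(nη) decays as exp(-2n²σ) on ℝ, so u(η,σ) = Σ c_n exp(-2n²σ) sin(nη) with c_1=-1, c_4=1: u(η,σ) = -exp(-2σ)sin(η) + exp(-32σ)sin(4η).
Substituting back: T(ξ,t) = u(ξ + t, t).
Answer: T(ξ, t) = -exp(-2t)sin(t + ξ) + exp(-32t)sin(4t + 4ξ)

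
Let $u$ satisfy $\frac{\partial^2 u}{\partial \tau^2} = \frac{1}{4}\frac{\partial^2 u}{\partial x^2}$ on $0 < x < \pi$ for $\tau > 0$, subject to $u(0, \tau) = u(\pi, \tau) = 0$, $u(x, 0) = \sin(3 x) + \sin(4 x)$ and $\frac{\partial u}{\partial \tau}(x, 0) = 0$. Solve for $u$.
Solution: Separating variables: $u = \sum [A_n \cos(\omega_n \tau) + B_n \sin(\omega_n \tau)] \sin(nx)$, $\omega_n = n/2$. From ICs: $A_3=1, A_4=1$.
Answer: $u(x, \tau) = \sin(3 x) \cos(3 \tau/2) + \sin(4 x) \cos(2 \tau)$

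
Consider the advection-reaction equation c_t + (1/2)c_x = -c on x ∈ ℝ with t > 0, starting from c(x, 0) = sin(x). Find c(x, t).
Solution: Substitute c = exp(-t)u.
Then c_t = exp(-t)(u_t - u), c_x = exp(-t)u_x; substituting and dividing by exp(-t), the lower-order terms cancel: u_t + (1/2)u_x = 0 (standard advection equation).
Data for u: u(x,0) = c(x,0) = sin(x).
By characteristics (dx/dt = 1/2), u(x,t) = f(x - (1/2)t) with f = u(·, 0).
So u(x,t) = -sin(t/2 - x), and c(x,t) = exp(-t)u(x,t).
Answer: c(x, t) = -exp(-t)sin(t/2 - x)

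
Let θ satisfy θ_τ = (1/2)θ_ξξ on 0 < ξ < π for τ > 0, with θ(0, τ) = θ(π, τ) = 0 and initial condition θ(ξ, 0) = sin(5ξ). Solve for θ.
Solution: Using separation of variables θ = X(ξ)G(τ):
Eigenfunctions: sin(nξ), n = 1, 2, 3, ...
General solution: θ(ξ, τ) = Σ c_n sin(nξ) exp(-n² τ/2)
Matching θ(ξ,0) = sin(5ξ) term by term: c_5=1.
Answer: θ(ξ, τ) = exp(-25τ/2)sin(5ξ)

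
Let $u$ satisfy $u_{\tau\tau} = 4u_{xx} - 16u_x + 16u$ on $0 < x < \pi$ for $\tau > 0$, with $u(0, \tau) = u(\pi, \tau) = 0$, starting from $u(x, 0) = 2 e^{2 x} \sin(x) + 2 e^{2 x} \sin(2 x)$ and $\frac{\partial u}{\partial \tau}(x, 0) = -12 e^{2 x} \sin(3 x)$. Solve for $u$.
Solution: Substitute $u = e^{2x}w$.
Then $u_x = e^{2x}(w_x + 2w)$, $u_{xx} = e^{2x}(w_{xx} + 4w_x + 4w)$, $u_{\tau\tau} = e^{2x}w_{\tau\tau}$; substituting and dividing by $e^{2x}$, the lower-order terms cancel: $w_{\tau\tau} = 4w_{xx}$ (standard wave equation).
Data for $w$: $w(x,0) = e^{-2x}u(x,0) = 2 \sin(x) + 2 \sin(2 x)$; $w_{\tau}(x,0) = e^{-2x}u_{\tau}(x,0) = -12 \sin(3 x)$. The boundary conditions carry over: $w(0,\tau) = w(\pi,\tau) = 0$.
Separating variables: $w = \sum [A_n \cos(\omega_n \tau) + B_n \sin(\omega_n \tau)] \sin(nx)$, $\omega_n = 2n$. From ICs ($B_n$ = velocity coefficient / $\omega_n$): $A_1=2, A_2=2, B_3=-2$.
So $w(x,\tau) = 2 \sin(x) \cos(2 \tau) + 2 \sin(2 x) \cos(4 \tau) - 2 \sin(3 x) \sin(6 \tau)$, and $u(x,\tau) = e^{2x}w(x,\tau)$.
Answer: $u(x, \tau) = -2 e^{2 x} \sin(6 \tau) \sin(3 x) + 2 e^{2 x} \sin(x) \cos(2 \tau) + 2 e^{2 x} \sin(2 x) \cos(4 \tau)$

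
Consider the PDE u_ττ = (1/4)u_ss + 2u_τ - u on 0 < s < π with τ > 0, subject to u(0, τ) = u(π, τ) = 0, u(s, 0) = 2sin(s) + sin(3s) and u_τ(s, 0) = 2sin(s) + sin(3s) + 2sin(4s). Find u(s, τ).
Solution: Substitute u = exp(τ)w.
Then u_τ = exp(τ)(w_τ + w), u_ττ = exp(τ)(w_ττ + 2w_τ + w), u_ss = exp(τ)w_ss; substituting and dividing by exp(τ), the lower-order terms cancel: w_ττ = (1/4)w_ss (standard wave equation).
Data for w: w(s,0) = u(s,0) = 2sin(s) + sin(3s); w_τ(s,0) = u_τ(s,0) - u(s,0) = 2sin(4s). The boundary conditions carry over: w(0,τ) = w(π,τ) = 0.
Separating variables: w = Σ [A_n cos(ω_n τ) + B_n sin(ω_n τ)] sin(ns), ω_n = n/2. From ICs (B_n = velocity coefficient / ω_n): A_1=2, A_3=1, B_4=1.
So w(s,τ) = 2sin(s)cos(τ/2) + sin(3s)cos(3τ/2) + sin(4s)sin(2τ), and u(s,τ) = exp(τ)w(s,τ).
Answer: u(s, τ) = 2exp(τ)sin(s)cos(τ/2) + exp(τ)sin(3s)cos(3τ/2) + exp(τ)sin(4s)sin(2τ)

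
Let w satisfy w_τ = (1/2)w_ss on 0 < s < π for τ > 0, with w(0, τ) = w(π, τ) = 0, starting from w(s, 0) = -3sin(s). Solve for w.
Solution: Separating variables: w = Σ c_n exp(-n²τ/2) sin(ns). From w(s,0) = -3sin(s): c_1=-3.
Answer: w(s, τ) = -3exp(-τ/2)sin(s)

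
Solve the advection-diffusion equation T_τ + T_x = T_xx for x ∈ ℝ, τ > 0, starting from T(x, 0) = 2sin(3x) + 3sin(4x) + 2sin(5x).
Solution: Change to a moving frame: let η = x - τ, σ = τ and write T(x,τ) = u(η,σ).
By the chain rule T_τ = u_σ - u_η, T_x = u_η, T_xx = u_ηη.
Then T_τ + T_x = u_σ: the advection term cancels and the PDE becomes the heat equation u_σ = u_ηη on η ∈ ℝ.
Initial data: u(η,0) = T(η,0) = 2sin(3η) + 3sin(4η) + 2sin(5η).
On η ∈ ℝ each mode satisfies (sin(nη))″ = -n² sin(nη), so exp(-n²σ) sin(nη) solves the heat equation; by superposition u(η,σ) = Σ c_n exp(-n²σ) sin(nη).
Reading off the coefficients: c_3=2, c_4=3, c_5=2, so u(η,σ) = 2exp(-9σ)sin(3η) + 3exp(-16σ)sin(4η) + 2exp(-25σ)sin(5η).
Substituting back η = x - τ, σ = τ: T(x,τ) = u(x - τ, τ).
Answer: T(x, τ) = 2exp(-9τ)sin(3x - 3τ) + 3exp(-16τ)sin(4x - 4τ) + 2exp(-25τ)sin(5x - 5τ)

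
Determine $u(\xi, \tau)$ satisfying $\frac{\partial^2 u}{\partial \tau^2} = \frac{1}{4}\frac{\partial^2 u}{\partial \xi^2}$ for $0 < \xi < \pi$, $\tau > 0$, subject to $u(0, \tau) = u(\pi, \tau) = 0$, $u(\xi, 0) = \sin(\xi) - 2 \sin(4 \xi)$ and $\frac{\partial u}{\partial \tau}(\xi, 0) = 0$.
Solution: Separating variables: $u = \sum [A_n \cos(\omega_n \tau) + B_n \sin(\omega_n \tau)] \sin(n\xi)$, $\omega_n = n/2$. From ICs: $A_1=1, A_4=-2$.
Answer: $u(\xi, \tau) = \sin(\xi) \cos(\tau/2) - 2 \sin(4 \xi) \cos(2 \tau)$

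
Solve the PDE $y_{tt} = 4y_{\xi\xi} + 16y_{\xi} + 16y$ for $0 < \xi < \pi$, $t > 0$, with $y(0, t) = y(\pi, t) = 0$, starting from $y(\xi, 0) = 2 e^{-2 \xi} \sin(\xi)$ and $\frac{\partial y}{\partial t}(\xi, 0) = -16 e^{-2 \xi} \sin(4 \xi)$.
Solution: Substitute $y = e^{-2\xi}u$, i.e. $u = e^{2\xi}y$.
By the product rule, $y_{\xi} = e^{-2\xi}(u_{\xi} - 2u)$, $y_{\xi\xi} = e^{-2\xi}(u_{\xi\xi} - 4u_{\xi} + 4u)$, $y_{tt} = e^{-2\xi}u_{tt}$.
Substituting into the PDE and dividing by $e^{-2\xi}$: $u_{tt} = 4(u_{\xi\xi} - 4u_{\xi} + 4u) + 16(u_{\xi} - 2u) + 16u$.
The lower-order terms cancel, leaving the standard wave equation $u_{tt} = 4u_{\xi\xi}$.
Initial data for $u$: $u(\xi,0) = e^{2\xi}y(\xi,0) = 2 \sin(\xi)$; $u_t(\xi,0) = e^{2\xi}y_t(\xi,0) = -16 \sin(4 \xi)$. The boundary conditions carry over: $u(0,t) = u(\pi,t) = 0$.
Solve for $u$:
  Using separation of variables $u = X(\xi)T(t)$:
  Eigenfunctions: $\sin(n\xi)$, $n = 1, 2, 3, \ldots$
  General solution: $u(\xi, t) = \sum [A_n \cos(2n t) + B_n \sin(2n t)] \sin(n\xi)$
  From $u(\xi,0) = 2 \sin(\xi)$: $A_1=2$. From $u_t(\xi,0) = -16 \sin(4 \xi)$, using $u_t(\xi,0) = \sum \omega_n B_n \sin(n\xi)$ with $\omega_n = 2n$: $B_4 = (-16)/8 = -2$.
Hence $u(\xi,t) = -2 \sin(8 t) \sin(4 \xi) + 2 \sin(\xi) \cos(2 t)$.
Transform back: $y(\xi,t) = e^{-2\xi}u(\xi,t)$.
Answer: $y(\xi, t) = 2 e^{-2 \xi} \sin(\xi) \cos(2 t) - 2 e^{-2 \xi} \sin(4 \xi) \sin(8 t)$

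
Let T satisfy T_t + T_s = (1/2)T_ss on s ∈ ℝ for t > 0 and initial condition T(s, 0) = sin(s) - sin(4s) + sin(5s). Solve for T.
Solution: Moving frame: η = s - t, σ = t, T = u(η,σ), so T_t = u_σ - u_η and T_ss = u_ηη.
Hence T_t + T_s = u_σ and the PDE becomes the heat equation u_σ = (1/2)u_ηη on η ∈ ℝ.
Initial data: u(η,0) = T(η,0) = sin(η) - sin(4η) + sin(5η). Each mode sin(nη) decays as exp(-n²σ/2) on ℝ, so u(η,σ) = Σ c_n exp(-n²σ/2) sin(nη) with c_1=1, c_4=-1, c_5=1: u(η,σ) = -exp(-8σ)sin(4η) + exp(-σ/2)sin(η) + exp(-25σ/2)sin(5η).
Substituting back: T(s,t) = u(s - t, t).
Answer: T(s, t) = -exp(-8t)sin(4s - 4t) + exp(-t/2)sin(s - t) + exp(-25t/2)sin(5s - 5t)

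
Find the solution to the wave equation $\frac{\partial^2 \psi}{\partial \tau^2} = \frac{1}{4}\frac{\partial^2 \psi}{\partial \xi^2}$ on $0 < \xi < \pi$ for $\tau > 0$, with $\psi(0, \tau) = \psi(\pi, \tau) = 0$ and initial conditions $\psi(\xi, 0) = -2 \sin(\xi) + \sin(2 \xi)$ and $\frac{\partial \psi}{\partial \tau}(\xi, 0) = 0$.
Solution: Using separation of variables $\psi = X(\xi)T(\tau)$:
Eigenfunctions: $\sin(n\xi)$, $n = 1, 2, 3, \ldots$
General solution: $\psi(\xi, \tau) = \sum [A_n \cos(n \tau/2) + B_n \sin(n \tau/2)] \sin(n\xi)$
From $\psi(\xi,0) = -2 \sin(\xi) + \sin(2 \xi)$: $A_1=-2, A_2=1$. From $\psi_{\tau}(\xi,0) = 0$: all $B_n = 0$.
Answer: $\psi(\xi, \tau) = -2 \sin(\xi) \cos(\tau/2) + \sin(2 \xi) \cos(\tau)$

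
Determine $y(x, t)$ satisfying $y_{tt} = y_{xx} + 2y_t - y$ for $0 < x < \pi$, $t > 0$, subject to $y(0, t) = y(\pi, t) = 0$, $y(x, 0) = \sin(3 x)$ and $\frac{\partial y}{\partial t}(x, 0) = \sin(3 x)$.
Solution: Substitute $y = e^{t}u$.
Then $y_t = e^{t}(u_t + u)$, $y_{tt} = e^{t}(u_{tt} + 2u_t + u)$, $y_{xx} = e^{t}u_{xx}$; substituting and dividing by $e^{t}$, the lower-order terms cancel: $u_{tt} = u_{xx}$ (standard wave equation).
Data for $u$: $u(x,0) = y(x,0) = \sin(3 x)$; $u_t(x,0) = y_t(x,0) - y(x,0) = 0$. The boundary conditions carry over: $u(0,t) = u(\pi,t) = 0$.
Separating variables: $u = \sum [A_n \cos(\omega_n t) + B_n \sin(\omega_n t)] \sin(nx)$, $\omega_n = n$. From ICs: $A_3=1$.
So $u(x,t) = \sin(3 x) \cos(3 t)$, and $y(x,t) = e^{t}u(x,t)$.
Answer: $y(x, t) = e^{t} \sin(3 x) \cos(3 t)$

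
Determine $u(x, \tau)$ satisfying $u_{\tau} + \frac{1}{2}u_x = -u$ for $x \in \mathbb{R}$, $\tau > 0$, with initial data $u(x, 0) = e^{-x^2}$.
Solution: Substitute $u = e^{-\tau}w$, i.e. $w = e^{\tau}u$.
By the product rule, $u_{\tau} = e^{-\tau}(w_{\tau} - w)$, $u_x = e^{-\tau}w_x$.
Substituting into the PDE and dividing by $e^{-\tau}$: $w_{\tau} - w + \frac{1}{2}w_x = -w$.
The lower-order terms cancel, leaving the standard advection equation $w_{\tau} + \frac{1}{2}w_x = 0$.
Initial data for $w$: $w(x,0) = u(x,0) = e^{-x^2}$.
Solve for $w$:
  By method of characteristics (waves move right with speed 1/2):
  Along characteristics $x - \frac{1}{2}\tau =$ const, $w$ is constant, so $w(x,\tau) = f(x - \frac{1}{2}\tau)$ with $f = w( \cdot , 0)$.
Hence $w(x,\tau) = e^{-(x - \tau/2)^2}$.
Transform back: $u(x,\tau) = e^{-\tau}w(x,\tau)$.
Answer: $u(x, \tau) = e^{-\tau} e^{-(-\tau/2 + x)^2}$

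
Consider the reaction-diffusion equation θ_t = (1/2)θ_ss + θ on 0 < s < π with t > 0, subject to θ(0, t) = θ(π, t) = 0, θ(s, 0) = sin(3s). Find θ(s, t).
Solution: Substitute θ = exp(t)u, i.e. u = exp(-t)θ.
By the product rule, θ_t = exp(t)(u_t + u), θ_ss = exp(t)u_ss.
Substituting into the PDE and dividing by exp(t): u_t + u = (1/2)u_ss + u.
The lower-order terms cancel, leaving the standard heat equation u_t = (1/2)u_ss.
Initial data for u: u(s,0) = θ(s,0) = sin(3s). The boundary conditions carry over: u(0,t) = u(π,t) = 0.
Solve for u:
  Using separation of variables u = X(s)G(t):
  Eigenfunctions: sin(ns), n = 1, 2, 3, ...
  General solution: u(s, t) = Σ c_n sin(ns) exp(-n² t/2)
  Matching u(s,0) = sin(3s) term by term: c_3=1.
Hence u(s,t) = exp(-9t/2)sin(3s).
Transform back: θ(s,t) = exp(t)u(s,t).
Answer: θ(s, t) = exp(-7t/2)sin(3s)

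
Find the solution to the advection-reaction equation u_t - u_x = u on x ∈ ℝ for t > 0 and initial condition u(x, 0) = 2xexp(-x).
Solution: Substitute u = exp(-x)w, i.e. w = exp(x)u.
By the product rule, u_x = exp(-x)(w_x - w), u_t = exp(-x)w_t.
Substituting into the PDE and dividing by exp(-x): w_t - (w_x - w) = w.
The lower-order terms cancel, leaving the standard advection equation w_t - w_x = 0.
Initial data for w: w(x,0) = exp(x)u(x,0) = 2x.
Solve for w:
  By method of characteristics (waves move left with speed 1):
  Along characteristics x + t = const, w is constant, so w(x,t) = f(x + t) with f = w(·, 0).
Hence w(x,t) = 2t + 2x.
Transform back: u(x,t) = exp(-x)w(x,t).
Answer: u(x, t) = 2texp(-x) + 2xexp(-x)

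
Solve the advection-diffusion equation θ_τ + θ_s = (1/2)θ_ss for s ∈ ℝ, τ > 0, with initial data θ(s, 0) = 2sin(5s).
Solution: Moving frame: η = s - τ, σ = τ, θ = u(η,σ), so θ_τ = u_σ - u_η and θ_ss = u_ηη.
Hence θ_τ + θ_s = u_σ and the PDE becomes the heat equation u_σ = (1/2)u_ηη on η ∈ ℝ.
Initial data: u(η,0) = θ(η,0) = 2sin(5η). Each mode sin(nη) decays as exp(-n²σ/2) on ℝ, so u(η,σ) = Σ c_n exp(-n²σ/2) sin(nη) with c_5=2: u(η,σ) = 2exp(-25σ/2)sin(5η).
Substituting back: θ(s,τ) = u(s - τ, τ).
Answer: θ(s, τ) = 2exp(-25τ/2)sin(5s - 5τ)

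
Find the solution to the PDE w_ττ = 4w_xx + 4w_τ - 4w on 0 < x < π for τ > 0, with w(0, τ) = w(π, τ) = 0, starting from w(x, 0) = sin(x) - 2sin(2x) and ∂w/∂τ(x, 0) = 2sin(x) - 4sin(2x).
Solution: Substitute w = exp(2τ)u, i.e. u = exp(-2τ)w.
By the product rule, w_τ = exp(2τ)(u_τ + 2u), w_ττ = exp(2τ)(u_ττ + 4u_τ + 4u), w_xx = exp(2τ)u_xx.
Substituting into the PDE and dividing by exp(2τ): u_ττ + 4u_τ + 4u = 4u_xx + 4(u_τ + 2u) - 4u.
The lower-order terms cancel, leaving the standard wave equation u_ττ = 4u_xx.
Initial data for u: u(x,0) = w(x,0) = sin(x) - 2sin(2x); u_τ(x,0) = w_τ(x,0) - 2w(x,0) = 0. The boundary conditions carry over: u(0,τ) = u(π,τ) = 0.
Solve for u:
  Using separation of variables u = X(x)T(τ):
  Eigenfunctions: sin(nx), n = 1, 2, 3, ...
  General solution: u(x, τ) = Σ [A_n cos(2n τ) + B_n sin(2n τ)] sin(nx)
  From u(x,0) = sin(x) - 2sin(2x): A_1=1, A_2=-2. From u_τ(x,0) = 0: all B_n = 0.
Hence u(x,τ) = sin(x)cos(2τ) - 2sin(2x)cos(4τ).
Transform back: w(x,τ) = exp(2τ)u(x,τ).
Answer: w(x, τ) = exp(2τ)sin(x)cos(2τ) - 2exp(2τ)sin(2x)cos(4τ)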